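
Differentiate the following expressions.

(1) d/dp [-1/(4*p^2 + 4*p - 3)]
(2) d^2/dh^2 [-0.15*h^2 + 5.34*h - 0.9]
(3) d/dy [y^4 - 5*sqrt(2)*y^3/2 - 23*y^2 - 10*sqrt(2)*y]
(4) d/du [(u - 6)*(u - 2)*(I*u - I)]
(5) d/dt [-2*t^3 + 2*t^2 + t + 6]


(1) = 4*(2*p + 1)/(4*p^2 + 4*p - 3)^2
(2) = -0.300000000000000
(3) = 4*y^3 - 15*sqrt(2)*y^2/2 - 46*y - 10*sqrt(2)
(4) = I*(3*u^2 - 18*u + 20)
(5) = -6*t^2 + 4*t + 1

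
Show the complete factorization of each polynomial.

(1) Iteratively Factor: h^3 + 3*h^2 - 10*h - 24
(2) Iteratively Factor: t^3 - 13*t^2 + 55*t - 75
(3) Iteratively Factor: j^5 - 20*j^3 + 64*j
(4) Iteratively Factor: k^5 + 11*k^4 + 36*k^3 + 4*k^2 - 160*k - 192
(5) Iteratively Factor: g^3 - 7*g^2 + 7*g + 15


(1) = (h - 3)*(h^2 + 6*h + 8) = (h - 3)*(h + 4)*(h + 2)
(2) = (t - 5)*(t^2 - 8*t + 15) = (t - 5)*(t - 3)*(t - 5)
(3) = (j - 2)*(j^4 + 2*j^3 - 16*j^2 - 32*j) = j*(j - 2)*(j^3 + 2*j^2 - 16*j - 32) = j*(j - 2)*(j + 4)*(j^2 - 2*j - 8) = j*(j - 4)*(j - 2)*(j + 4)*(j + 2)
(4) = (k + 2)*(k^4 + 9*k^3 + 18*k^2 - 32*k - 96) = (k + 2)*(k + 3)*(k^3 + 6*k^2 - 32) = (k + 2)*(k + 3)*(k + 4)*(k^2 + 2*k - 8) = (k + 2)*(k + 3)*(k + 4)^2*(k - 2)
(5) = (g - 5)*(g^2 - 2*g - 3) = (g - 5)*(g - 3)*(g + 1)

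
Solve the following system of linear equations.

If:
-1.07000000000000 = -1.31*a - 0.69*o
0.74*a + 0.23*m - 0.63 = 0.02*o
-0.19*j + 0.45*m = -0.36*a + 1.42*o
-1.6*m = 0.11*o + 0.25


Then:
a = 0.89
j = 2.43
m = -0.15
o = -0.14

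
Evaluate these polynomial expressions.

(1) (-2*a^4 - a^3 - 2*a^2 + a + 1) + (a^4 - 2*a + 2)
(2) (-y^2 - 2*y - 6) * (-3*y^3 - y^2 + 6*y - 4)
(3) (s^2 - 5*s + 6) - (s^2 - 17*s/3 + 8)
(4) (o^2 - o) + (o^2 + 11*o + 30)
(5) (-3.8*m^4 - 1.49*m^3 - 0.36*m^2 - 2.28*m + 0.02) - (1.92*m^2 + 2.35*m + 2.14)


(1) = -a^4 - a^3 - 2*a^2 - a + 3
(2) = 3*y^5 + 7*y^4 + 14*y^3 - 2*y^2 - 28*y + 24
(3) = 2*s/3 - 2
(4) = 2*o^2 + 10*o + 30
(5) = -3.8*m^4 - 1.49*m^3 - 2.28*m^2 - 4.63*m - 2.12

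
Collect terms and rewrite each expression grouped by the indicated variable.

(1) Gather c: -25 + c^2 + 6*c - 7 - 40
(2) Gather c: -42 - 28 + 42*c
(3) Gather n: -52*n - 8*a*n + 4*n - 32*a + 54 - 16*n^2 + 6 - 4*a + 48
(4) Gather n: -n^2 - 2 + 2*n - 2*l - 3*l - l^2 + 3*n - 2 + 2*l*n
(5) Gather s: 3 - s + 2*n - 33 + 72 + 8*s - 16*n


(1) = c^2 + 6*c - 72
(2) = 42*c - 70
(3) = -36*a - 16*n^2 + n*(-8*a - 48) + 108
(4) = -l^2 - 5*l - n^2 + n*(2*l + 5) - 4
(5) = -14*n + 7*s + 42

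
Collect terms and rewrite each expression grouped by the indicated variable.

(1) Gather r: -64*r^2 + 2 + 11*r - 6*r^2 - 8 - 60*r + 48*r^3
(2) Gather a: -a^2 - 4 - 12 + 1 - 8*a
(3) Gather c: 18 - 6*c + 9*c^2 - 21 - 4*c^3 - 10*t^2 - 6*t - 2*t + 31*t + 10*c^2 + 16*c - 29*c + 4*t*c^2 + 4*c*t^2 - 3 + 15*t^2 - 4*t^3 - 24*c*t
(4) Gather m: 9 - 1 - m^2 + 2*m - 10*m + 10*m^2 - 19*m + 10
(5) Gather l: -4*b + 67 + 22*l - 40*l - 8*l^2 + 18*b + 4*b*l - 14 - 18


(1) = 48*r^3 - 70*r^2 - 49*r - 6
(2) = -a^2 - 8*a - 15
(3) = -4*c^3 + c^2*(4*t + 19) + c*(4*t^2 - 24*t - 19) - 4*t^3 + 5*t^2 + 23*t - 6
(4) = 9*m^2 - 27*m + 18
(5) = 14*b - 8*l^2 + l*(4*b - 18) + 35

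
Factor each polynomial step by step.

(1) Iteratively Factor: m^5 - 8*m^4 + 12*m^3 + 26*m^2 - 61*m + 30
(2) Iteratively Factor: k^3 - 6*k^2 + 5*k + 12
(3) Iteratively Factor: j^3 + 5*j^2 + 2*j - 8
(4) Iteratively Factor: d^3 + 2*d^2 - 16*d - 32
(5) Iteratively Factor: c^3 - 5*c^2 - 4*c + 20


(1) = (m - 1)*(m^4 - 7*m^3 + 5*m^2 + 31*m - 30) = (m - 5)*(m - 1)*(m^3 - 2*m^2 - 5*m + 6) = (m - 5)*(m - 1)*(m + 2)*(m^2 - 4*m + 3) = (m - 5)*(m - 1)^2*(m + 2)*(m - 3)
(2) = (k + 1)*(k^2 - 7*k + 12) = (k - 4)*(k + 1)*(k - 3)
(3) = (j - 1)*(j^2 + 6*j + 8) = (j - 1)*(j + 4)*(j + 2)
(4) = (d + 4)*(d^2 - 2*d - 8) = (d + 2)*(d + 4)*(d - 4)
(5) = (c - 5)*(c^2 - 4) = (c - 5)*(c - 2)*(c + 2)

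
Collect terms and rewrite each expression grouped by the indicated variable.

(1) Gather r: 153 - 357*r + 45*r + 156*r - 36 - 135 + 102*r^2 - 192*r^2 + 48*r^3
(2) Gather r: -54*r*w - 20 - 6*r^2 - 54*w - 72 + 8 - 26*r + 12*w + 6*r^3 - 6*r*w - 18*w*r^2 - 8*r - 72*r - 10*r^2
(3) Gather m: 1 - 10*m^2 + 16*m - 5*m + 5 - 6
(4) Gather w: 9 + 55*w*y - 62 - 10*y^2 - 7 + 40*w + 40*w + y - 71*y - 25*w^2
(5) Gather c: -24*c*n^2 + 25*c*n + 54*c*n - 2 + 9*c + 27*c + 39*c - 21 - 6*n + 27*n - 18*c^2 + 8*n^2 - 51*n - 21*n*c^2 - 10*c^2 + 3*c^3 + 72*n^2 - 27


(1) = 48*r^3 - 90*r^2 - 156*r - 18
(2) = 6*r^3 + r^2*(-18*w - 16) + r*(-60*w - 106) - 42*w - 84
(3) = -10*m^2 + 11*m
(4) = -25*w^2 + w*(55*y + 80) - 10*y^2 - 70*y - 60
(5) = 3*c^3 + c^2*(-21*n - 28) + c*(-24*n^2 + 79*n + 75) + 80*n^2 - 30*n - 50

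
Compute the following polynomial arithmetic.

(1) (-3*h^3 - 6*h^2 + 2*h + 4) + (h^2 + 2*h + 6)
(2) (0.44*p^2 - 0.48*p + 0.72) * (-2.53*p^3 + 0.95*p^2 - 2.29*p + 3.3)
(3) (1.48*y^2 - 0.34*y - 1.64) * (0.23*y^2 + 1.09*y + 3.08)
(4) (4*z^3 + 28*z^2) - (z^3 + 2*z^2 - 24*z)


(1) = -3*h^3 - 5*h^2 + 4*h + 10
(2) = -1.1132*p^5 + 1.6324*p^4 - 3.2852*p^3 + 3.2352*p^2 - 3.2328*p + 2.376
(3) = 0.3404*y^4 + 1.535*y^3 + 3.8106*y^2 - 2.8348*y - 5.0512
(4) = 3*z^3 + 26*z^2 + 24*z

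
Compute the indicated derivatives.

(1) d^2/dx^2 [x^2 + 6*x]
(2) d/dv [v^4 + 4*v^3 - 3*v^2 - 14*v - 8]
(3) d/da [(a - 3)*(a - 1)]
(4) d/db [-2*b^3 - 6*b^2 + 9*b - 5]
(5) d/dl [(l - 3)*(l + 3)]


(1) = 2
(2) = 4*v^3 + 12*v^2 - 6*v - 14
(3) = 2*a - 4
(4) = -6*b^2 - 12*b + 9
(5) = 2*l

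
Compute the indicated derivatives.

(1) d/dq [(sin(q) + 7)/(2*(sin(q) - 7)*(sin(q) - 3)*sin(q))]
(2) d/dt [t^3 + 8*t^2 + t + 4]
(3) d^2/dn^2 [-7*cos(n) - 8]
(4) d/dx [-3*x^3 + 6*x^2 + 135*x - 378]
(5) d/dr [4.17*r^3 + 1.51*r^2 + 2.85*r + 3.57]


(1) = (-2*sin(q)^3 - 11*sin(q)^2 + 140*sin(q) - 147)*cos(q)/(2*(sin(q) - 7)^2*(sin(q) - 3)^2*sin(q)^2)
(2) = 3*t^2 + 16*t + 1
(3) = 7*cos(n)
(4) = -9*x^2 + 12*x + 135
(5) = 12.51*r^2 + 3.02*r + 2.85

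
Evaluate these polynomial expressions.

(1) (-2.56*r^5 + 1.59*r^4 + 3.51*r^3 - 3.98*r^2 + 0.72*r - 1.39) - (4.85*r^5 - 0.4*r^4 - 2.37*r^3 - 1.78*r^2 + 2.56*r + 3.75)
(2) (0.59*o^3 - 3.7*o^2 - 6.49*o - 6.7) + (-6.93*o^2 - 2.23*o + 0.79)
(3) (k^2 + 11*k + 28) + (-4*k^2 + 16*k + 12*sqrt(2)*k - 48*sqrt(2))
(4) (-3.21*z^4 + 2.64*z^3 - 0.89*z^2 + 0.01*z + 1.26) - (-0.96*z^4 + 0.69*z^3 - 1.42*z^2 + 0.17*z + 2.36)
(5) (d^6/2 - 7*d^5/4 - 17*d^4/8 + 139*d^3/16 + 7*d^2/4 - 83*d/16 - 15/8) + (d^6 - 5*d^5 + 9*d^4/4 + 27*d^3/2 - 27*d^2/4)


(1) = -7.41*r^5 + 1.99*r^4 + 5.88*r^3 - 2.2*r^2 - 1.84*r - 5.14
(2) = 0.59*o^3 - 10.63*o^2 - 8.72*o - 5.91
(3) = -3*k^2 + 12*sqrt(2)*k + 27*k - 48*sqrt(2) + 28
(4) = -2.25*z^4 + 1.95*z^3 + 0.53*z^2 - 0.16*z - 1.1
(5) = 3*d^6/2 - 27*d^5/4 + d^4/8 + 355*d^3/16 - 5*d^2 - 83*d/16 - 15/8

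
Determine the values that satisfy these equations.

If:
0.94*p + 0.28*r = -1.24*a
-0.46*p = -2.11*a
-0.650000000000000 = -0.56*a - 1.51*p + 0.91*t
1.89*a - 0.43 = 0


Then:
a = 0.23
p = 1.04
r = -4.51
t = 1.16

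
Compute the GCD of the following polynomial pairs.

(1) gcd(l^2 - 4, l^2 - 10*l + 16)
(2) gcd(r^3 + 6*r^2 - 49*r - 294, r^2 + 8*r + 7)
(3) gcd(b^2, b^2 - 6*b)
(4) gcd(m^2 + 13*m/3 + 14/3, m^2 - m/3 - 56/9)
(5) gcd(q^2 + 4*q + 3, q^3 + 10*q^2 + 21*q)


(1) = gcd((l - 2)*(l + 2), (l - 8)*(l - 2)) = l - 2
(2) = r + 7
(3) = b
(4) = gcd((m + 2)*(m + 7/3), (m - 8/3)*(m + 7/3)) = m + 7/3
(5) = q + 3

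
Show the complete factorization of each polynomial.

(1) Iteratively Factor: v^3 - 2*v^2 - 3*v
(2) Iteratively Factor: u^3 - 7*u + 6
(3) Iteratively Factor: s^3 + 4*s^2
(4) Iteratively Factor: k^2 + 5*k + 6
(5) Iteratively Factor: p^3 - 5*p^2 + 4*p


(1) = (v - 3)*(v^2 + v) = (v - 3)*(v + 1)*(v)
(2) = (u + 3)*(u^2 - 3*u + 2) = (u - 2)*(u + 3)*(u - 1)
(3) = (s)*(s^2 + 4*s) = s*(s + 4)*(s)
(4) = (k + 3)*(k + 2)
(5) = (p)*(p^2 - 5*p + 4) = p*(p - 4)*(p - 1)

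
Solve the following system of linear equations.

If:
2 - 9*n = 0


Then:
n = 2/9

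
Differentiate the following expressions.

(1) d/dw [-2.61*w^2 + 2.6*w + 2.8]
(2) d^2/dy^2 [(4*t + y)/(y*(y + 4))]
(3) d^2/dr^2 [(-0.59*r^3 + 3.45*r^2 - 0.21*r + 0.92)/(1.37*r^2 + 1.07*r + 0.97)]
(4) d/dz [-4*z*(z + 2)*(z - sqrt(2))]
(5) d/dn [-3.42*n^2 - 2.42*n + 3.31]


(1) = 2.6 - 5.22*w
(2) = 2*(12*t*y^2 + 48*t*y + 64*t + y^3)/(y^3*(y^3 + 12*y^2 + 48*y + 64))
(3) = (-10.685888*r^3 - 20.821908*r^2 + 6.435396*r + 6.589568)/(2.571353*r^6 + 6.024849*r^5 + 10.167318*r^4 + 9.756581*r^3 + 7.198758*r^2 + 3.020289*r + 0.912673)
(4) = -12*z^2 - 16*z + 8*sqrt(2)*z + 8*sqrt(2)
(5) = -6.84*n - 2.42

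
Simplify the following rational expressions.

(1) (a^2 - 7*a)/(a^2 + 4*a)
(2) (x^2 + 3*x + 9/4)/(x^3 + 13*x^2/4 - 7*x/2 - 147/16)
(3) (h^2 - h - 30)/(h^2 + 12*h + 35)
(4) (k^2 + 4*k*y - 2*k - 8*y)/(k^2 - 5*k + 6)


(1) = (a - 7)/(a + 4)
(2) = (8*x + 12)/(8*x^2 + 14*x - 49)
(3) = (h - 6)/(h + 7)
(4) = (k + 4*y)/(k - 3)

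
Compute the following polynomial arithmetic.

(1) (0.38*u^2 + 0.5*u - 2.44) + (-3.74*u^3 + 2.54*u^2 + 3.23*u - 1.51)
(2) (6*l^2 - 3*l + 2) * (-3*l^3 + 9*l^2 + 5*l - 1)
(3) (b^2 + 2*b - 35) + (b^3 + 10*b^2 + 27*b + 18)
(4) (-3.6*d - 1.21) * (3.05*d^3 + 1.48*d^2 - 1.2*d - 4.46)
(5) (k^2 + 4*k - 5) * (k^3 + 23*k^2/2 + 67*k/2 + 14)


(1) = -3.74*u^3 + 2.92*u^2 + 3.73*u - 3.95
(2) = -18*l^5 + 63*l^4 - 3*l^3 - 3*l^2 + 13*l - 2
(3) = b^3 + 11*b^2 + 29*b - 17
(4) = -10.98*d^4 - 9.0185*d^3 + 2.5292*d^2 + 17.508*d + 5.3966
(5) = k^5 + 31*k^4/2 + 149*k^3/2 + 181*k^2/2 - 223*k/2 - 70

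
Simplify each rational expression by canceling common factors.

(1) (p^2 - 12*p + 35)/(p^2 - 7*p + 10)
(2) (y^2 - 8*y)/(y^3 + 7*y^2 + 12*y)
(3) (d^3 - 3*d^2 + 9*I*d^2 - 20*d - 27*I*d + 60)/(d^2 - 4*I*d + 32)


(1) = (p - 7)/(p - 2)
(2) = (y - 8)/(y^2 + 7*y + 12)
(3) = (d^2 + d*(-3 + 5*I) - 15*I)/(d - 8*I)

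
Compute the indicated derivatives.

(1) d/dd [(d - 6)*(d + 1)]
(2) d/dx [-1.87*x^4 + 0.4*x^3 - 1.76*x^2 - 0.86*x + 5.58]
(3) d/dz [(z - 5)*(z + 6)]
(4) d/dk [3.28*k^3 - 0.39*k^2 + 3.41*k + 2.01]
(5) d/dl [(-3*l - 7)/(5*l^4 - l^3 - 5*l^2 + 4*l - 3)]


(1) = 2*d - 5
(2) = -7.48*x^3 + 1.2*x^2 - 3.52*x - 0.86
(3) = 2*z + 1
(4) = 9.84*k^2 - 0.78*k + 3.41
(5) = (-15*l^4 + 3*l^3 + 15*l^2 - 12*l + (3*l + 7)*(20*l^3 - 3*l^2 - 10*l + 4) + 9)/(-5*l^4 + l^3 + 5*l^2 - 4*l + 3)^2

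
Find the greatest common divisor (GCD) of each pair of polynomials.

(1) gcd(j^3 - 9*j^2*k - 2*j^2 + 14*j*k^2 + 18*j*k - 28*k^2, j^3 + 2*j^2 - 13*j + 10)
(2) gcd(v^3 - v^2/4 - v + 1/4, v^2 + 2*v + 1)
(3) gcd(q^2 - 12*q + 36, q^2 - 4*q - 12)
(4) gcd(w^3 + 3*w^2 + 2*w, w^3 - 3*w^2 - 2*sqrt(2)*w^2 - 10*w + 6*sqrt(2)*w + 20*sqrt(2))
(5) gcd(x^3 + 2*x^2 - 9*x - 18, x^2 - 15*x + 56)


(1) = gcd((j - 2)*(j - 7*k)*(j - 2*k), (j - 2)*(j - 1)*(j + 5)) = j - 2
(2) = gcd((v - 1)*(v - 1/4)*(v + 1), (v + 1)^2) = v + 1
(3) = gcd((q - 6)^2, (q - 6)*(q + 2)) = q - 6
(4) = w + 2
(5) = 1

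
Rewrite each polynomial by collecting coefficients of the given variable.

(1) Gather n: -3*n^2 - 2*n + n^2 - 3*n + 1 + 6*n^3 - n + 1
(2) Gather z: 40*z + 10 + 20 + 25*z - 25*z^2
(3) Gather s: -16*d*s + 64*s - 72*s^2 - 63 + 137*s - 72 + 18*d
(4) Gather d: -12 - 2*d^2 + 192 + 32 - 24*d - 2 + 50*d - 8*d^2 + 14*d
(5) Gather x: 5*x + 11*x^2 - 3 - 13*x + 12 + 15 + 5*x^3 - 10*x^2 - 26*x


(1) = 6*n^3 - 2*n^2 - 6*n + 2
(2) = -25*z^2 + 65*z + 30
(3) = 18*d - 72*s^2 + s*(201 - 16*d) - 135
(4) = -10*d^2 + 40*d + 210
(5) = 5*x^3 + x^2 - 34*x + 24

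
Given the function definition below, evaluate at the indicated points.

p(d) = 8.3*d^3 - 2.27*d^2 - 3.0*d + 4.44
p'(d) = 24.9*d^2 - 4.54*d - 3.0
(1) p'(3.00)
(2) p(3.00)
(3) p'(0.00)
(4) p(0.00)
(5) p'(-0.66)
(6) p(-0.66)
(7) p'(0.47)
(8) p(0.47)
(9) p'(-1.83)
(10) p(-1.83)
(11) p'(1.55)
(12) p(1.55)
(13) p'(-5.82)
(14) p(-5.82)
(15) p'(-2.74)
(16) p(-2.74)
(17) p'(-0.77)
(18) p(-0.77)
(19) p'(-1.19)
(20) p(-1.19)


(1) = 207.48
(2) = 199.11
(3) = -3.00
(4) = 4.44
(5) = 10.84
(6) = 3.04
(7) = 0.37
(8) = 3.39
(9) = 88.70
(10) = -48.54
(11) = 49.79
(12) = 25.24
(13) = 866.85
(14) = -1691.23
(15) = 196.38
(16) = -175.12
(17) = 15.26
(18) = 1.61
(19) = 37.66
(20) = -9.19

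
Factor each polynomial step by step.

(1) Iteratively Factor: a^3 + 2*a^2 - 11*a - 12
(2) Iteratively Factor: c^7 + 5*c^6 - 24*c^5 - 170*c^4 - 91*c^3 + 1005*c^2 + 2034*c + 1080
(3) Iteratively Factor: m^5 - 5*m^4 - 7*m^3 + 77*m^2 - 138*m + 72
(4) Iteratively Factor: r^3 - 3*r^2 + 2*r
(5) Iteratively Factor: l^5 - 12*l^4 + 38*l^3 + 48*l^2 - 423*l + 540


(1) = (a + 1)*(a^2 + a - 12) = (a - 3)*(a + 1)*(a + 4)
(2) = (c + 3)*(c^6 + 2*c^5 - 30*c^4 - 80*c^3 + 149*c^2 + 558*c + 360) = (c + 3)^2*(c^5 - c^4 - 27*c^3 + c^2 + 146*c + 120) = (c + 1)*(c + 3)^2*(c^4 - 2*c^3 - 25*c^2 + 26*c + 120) = (c - 3)*(c + 1)*(c + 3)^2*(c^3 + c^2 - 22*c - 40) = (c - 5)*(c - 3)*(c + 1)*(c + 3)^2*(c^2 + 6*c + 8) = (c - 5)*(c - 3)*(c + 1)*(c + 3)^2*(c + 4)*(c + 2)
(3) = (m - 3)*(m^4 - 2*m^3 - 13*m^2 + 38*m - 24) = (m - 3)*(m + 4)*(m^3 - 6*m^2 + 11*m - 6) = (m - 3)^2*(m + 4)*(m^2 - 3*m + 2) = (m - 3)^2*(m - 2)*(m + 4)*(m - 1)
(4) = (r - 2)*(r^2 - r) = r*(r - 2)*(r - 1)
(5) = (l - 3)*(l^4 - 9*l^3 + 11*l^2 + 81*l - 180) = (l - 3)*(l + 3)*(l^3 - 12*l^2 + 47*l - 60) = (l - 3)^2*(l + 3)*(l^2 - 9*l + 20) = (l - 4)*(l - 3)^2*(l + 3)*(l - 5)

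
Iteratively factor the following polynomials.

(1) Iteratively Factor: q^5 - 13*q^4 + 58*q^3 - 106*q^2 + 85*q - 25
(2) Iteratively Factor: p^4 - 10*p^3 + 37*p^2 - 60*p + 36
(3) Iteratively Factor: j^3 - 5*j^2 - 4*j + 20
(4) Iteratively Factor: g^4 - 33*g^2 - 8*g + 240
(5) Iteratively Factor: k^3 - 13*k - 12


(1) = (q - 1)*(q^4 - 12*q^3 + 46*q^2 - 60*q + 25) = (q - 1)^2*(q^3 - 11*q^2 + 35*q - 25) = (q - 1)^3*(q^2 - 10*q + 25) = (q - 5)*(q - 1)^3*(q - 5)
(2) = (p - 3)*(p^3 - 7*p^2 + 16*p - 12) = (p - 3)^2*(p^2 - 4*p + 4) = (p - 3)^2*(p - 2)*(p - 2)
(3) = (j - 2)*(j^2 - 3*j - 10) = (j - 5)*(j - 2)*(j + 2)
(4) = (g - 3)*(g^3 + 3*g^2 - 24*g - 80) = (g - 3)*(g + 4)*(g^2 - g - 20) = (g - 5)*(g - 3)*(g + 4)*(g + 4)
(5) = (k + 3)*(k^2 - 3*k - 4) = (k + 1)*(k + 3)*(k - 4)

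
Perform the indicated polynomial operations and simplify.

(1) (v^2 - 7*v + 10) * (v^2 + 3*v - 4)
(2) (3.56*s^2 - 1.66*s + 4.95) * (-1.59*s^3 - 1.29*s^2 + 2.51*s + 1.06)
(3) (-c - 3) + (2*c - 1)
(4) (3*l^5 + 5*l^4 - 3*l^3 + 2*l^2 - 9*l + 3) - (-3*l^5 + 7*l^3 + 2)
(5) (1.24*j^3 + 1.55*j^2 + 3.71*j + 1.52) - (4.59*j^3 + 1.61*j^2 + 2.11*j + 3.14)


(1) = v^4 - 4*v^3 - 15*v^2 + 58*v - 40
(2) = -5.6604*s^5 - 1.953*s^4 + 3.2065*s^3 - 6.7785*s^2 + 10.6649*s + 5.247
(3) = c - 4
(4) = 6*l^5 + 5*l^4 - 10*l^3 + 2*l^2 - 9*l + 1
(5) = -3.35*j^3 - 0.06*j^2 + 1.6*j - 1.62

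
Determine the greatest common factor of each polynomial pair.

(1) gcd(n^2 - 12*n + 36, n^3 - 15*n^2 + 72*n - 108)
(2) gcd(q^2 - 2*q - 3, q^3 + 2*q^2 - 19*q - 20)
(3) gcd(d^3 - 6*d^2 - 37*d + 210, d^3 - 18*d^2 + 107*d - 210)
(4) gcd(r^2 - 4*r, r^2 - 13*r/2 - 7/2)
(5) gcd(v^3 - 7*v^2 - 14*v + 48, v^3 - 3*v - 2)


(1) = n^2 - 12*n + 36
(2) = q + 1
(3) = d^2 - 12*d + 35
(4) = gcd(r*(r - 4), (r - 7)*(r + 1/2)) = 1
(5) = gcd((v - 8)*(v - 2)*(v + 3), (v - 2)*(v + 1)^2) = v - 2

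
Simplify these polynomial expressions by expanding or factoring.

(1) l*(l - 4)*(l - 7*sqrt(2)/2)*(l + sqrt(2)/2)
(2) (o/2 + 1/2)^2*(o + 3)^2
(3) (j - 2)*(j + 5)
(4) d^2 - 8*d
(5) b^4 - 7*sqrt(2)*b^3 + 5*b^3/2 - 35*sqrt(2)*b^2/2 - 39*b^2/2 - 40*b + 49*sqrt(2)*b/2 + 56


(1) = l^4 - 3*sqrt(2)*l^3 - 4*l^3 - 7*l^2/2 + 12*sqrt(2)*l^2 + 14*l
(2) = o^4/4 + 2*o^3 + 11*o^2/2 + 6*o + 9/4
(3) = j^2 + 3*j - 10
(4) = d*(d - 8)
(5) = (b - 1)*(b + 7/2)*(b - 8*sqrt(2))*(b + sqrt(2))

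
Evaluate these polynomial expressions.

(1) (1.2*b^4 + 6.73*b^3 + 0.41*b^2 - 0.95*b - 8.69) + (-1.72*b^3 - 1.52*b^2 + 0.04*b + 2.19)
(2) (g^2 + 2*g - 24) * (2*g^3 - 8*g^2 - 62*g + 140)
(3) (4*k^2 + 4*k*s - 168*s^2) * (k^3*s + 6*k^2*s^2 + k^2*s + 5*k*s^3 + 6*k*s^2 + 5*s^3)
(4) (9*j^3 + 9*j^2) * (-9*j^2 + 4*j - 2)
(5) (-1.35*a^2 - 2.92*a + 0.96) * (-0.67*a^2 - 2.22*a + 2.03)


(1) = 1.2*b^4 + 5.01*b^3 - 1.11*b^2 - 0.91*b - 6.5
(2) = 2*g^5 - 4*g^4 - 126*g^3 + 208*g^2 + 1768*g - 3360
(3) = 4*k^5*s + 28*k^4*s^2 + 4*k^4*s - 124*k^3*s^3 + 28*k^3*s^2 - 988*k^2*s^4 - 124*k^2*s^3 - 840*k*s^5 - 988*k*s^4 - 840*s^5
(4) = -81*j^5 - 45*j^4 + 18*j^3 - 18*j^2
(5) = 0.9045*a^4 + 4.9534*a^3 + 3.0987*a^2 - 8.0588*a + 1.9488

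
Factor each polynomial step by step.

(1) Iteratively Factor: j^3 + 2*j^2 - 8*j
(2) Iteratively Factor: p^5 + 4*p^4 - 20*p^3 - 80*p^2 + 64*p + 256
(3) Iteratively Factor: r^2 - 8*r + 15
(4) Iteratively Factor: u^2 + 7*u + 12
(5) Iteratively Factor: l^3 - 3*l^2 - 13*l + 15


(1) = (j)*(j^2 + 2*j - 8) = j*(j + 4)*(j - 2)
(2) = (p - 4)*(p^4 + 8*p^3 + 12*p^2 - 32*p - 64) = (p - 4)*(p + 4)*(p^3 + 4*p^2 - 4*p - 16) = (p - 4)*(p - 2)*(p + 4)*(p^2 + 6*p + 8) = (p - 4)*(p - 2)*(p + 2)*(p + 4)*(p + 4)
(3) = (r - 5)*(r - 3)
(4) = (u + 3)*(u + 4)
(5) = (l - 1)*(l^2 - 2*l - 15) = (l - 5)*(l - 1)*(l + 3)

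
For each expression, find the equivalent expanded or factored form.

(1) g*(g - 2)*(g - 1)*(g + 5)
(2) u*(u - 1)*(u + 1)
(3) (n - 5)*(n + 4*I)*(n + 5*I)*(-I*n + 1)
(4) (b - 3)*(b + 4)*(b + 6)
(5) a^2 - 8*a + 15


(1) = g^4 + 2*g^3 - 13*g^2 + 10*g
(2) = u^3 - u
(3) = -I*n^4 + 10*n^3 + 5*I*n^3 - 50*n^2 + 29*I*n^2 - 20*n - 145*I*n + 100
(4) = b^3 + 7*b^2 - 6*b - 72
(5) = (a - 5)*(a - 3)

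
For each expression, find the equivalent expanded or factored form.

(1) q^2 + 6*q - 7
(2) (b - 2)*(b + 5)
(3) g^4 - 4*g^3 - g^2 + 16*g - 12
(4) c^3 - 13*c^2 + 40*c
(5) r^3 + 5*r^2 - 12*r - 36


(1) = (q - 1)*(q + 7)
(2) = b^2 + 3*b - 10
(3) = (g - 3)*(g - 2)*(g - 1)*(g + 2)
(4) = c*(c - 8)*(c - 5)
(5) = (r - 3)*(r + 2)*(r + 6)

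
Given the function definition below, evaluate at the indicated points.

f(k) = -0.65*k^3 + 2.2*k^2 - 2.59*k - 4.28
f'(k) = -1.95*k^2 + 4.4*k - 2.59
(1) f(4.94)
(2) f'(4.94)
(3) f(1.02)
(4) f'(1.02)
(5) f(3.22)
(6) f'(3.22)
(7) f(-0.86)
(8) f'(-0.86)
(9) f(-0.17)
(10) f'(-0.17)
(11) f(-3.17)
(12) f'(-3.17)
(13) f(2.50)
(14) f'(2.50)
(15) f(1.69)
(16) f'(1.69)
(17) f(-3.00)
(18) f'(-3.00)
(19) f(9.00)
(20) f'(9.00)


(1) = -41.75
(2) = -28.44
(3) = -5.32
(4) = -0.13
(5) = -11.51
(6) = -8.64
(7) = -0.01
(8) = -7.82
(9) = -3.77
(10) = -3.39
(11) = 46.74
(12) = -36.13
(13) = -7.16
(14) = -3.78
(15) = -5.51
(16) = -0.72
(17) = 40.84
(18) = -33.34
(19) = -323.24
(20) = -120.94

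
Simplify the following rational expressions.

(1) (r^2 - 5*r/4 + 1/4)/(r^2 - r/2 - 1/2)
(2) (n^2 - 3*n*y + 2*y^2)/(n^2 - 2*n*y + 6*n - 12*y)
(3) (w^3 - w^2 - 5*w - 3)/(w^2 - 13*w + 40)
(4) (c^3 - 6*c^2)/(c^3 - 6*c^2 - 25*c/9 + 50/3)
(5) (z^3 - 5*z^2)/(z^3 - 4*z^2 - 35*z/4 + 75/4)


(1) = (4*r - 1)/(4*r + 2)
(2) = (n - y)/(n + 6)
(3) = (w^3 - w^2 - 5*w - 3)/(w^2 - 13*w + 40)
(4) = 9*c^2/(9*c^2 - 25)
(5) = 4*z^2/(4*z^2 + 4*z - 15)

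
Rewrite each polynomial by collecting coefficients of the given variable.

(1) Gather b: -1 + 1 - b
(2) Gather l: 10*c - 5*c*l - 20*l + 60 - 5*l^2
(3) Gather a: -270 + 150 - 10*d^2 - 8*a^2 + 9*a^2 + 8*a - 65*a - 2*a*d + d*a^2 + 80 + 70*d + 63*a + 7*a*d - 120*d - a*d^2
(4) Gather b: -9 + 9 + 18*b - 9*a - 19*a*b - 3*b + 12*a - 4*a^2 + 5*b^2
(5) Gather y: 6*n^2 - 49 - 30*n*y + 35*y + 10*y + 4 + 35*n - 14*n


(1) = -b
(2) = 10*c - 5*l^2 + l*(-5*c - 20) + 60
(3) = a^2*(d + 1) + a*(-d^2 + 5*d + 6) - 10*d^2 - 50*d - 40
(4) = -4*a^2 + 3*a + 5*b^2 + b*(15 - 19*a)
(5) = 6*n^2 + 21*n + y*(45 - 30*n) - 45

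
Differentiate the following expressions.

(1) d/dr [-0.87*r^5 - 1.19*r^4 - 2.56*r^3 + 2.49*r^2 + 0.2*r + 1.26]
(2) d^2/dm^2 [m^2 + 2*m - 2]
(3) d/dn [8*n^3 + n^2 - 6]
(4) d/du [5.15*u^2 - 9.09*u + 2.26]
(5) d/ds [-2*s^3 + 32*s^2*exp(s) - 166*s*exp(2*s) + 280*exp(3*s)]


(1) = -4.35*r^4 - 4.76*r^3 - 7.68*r^2 + 4.98*r + 0.2
(2) = 2
(3) = 2*n*(12*n + 1)
(4) = 10.3*u - 9.09
(5) = 32*s^2*exp(s) - 6*s^2 - 332*s*exp(2*s) + 64*s*exp(s) + 840*exp(3*s) - 166*exp(2*s)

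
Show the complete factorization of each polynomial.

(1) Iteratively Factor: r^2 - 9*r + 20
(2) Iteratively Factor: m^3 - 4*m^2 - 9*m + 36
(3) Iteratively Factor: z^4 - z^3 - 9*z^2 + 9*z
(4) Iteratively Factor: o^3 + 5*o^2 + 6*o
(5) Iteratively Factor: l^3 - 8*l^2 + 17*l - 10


(1) = (r - 5)*(r - 4)
(2) = (m + 3)*(m^2 - 7*m + 12) = (m - 3)*(m + 3)*(m - 4)
(3) = (z)*(z^3 - z^2 - 9*z + 9) = z*(z + 3)*(z^2 - 4*z + 3) = z*(z - 3)*(z + 3)*(z - 1)
(4) = (o + 3)*(o^2 + 2*o) = (o + 2)*(o + 3)*(o)
(5) = (l - 5)*(l^2 - 3*l + 2) = (l - 5)*(l - 1)*(l - 2)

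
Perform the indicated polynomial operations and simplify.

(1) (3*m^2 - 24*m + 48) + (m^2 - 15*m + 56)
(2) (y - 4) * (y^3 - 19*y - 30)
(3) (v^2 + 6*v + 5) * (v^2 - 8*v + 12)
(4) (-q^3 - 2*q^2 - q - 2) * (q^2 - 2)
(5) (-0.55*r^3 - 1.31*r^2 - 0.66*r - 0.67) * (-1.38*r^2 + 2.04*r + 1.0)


(1) = 4*m^2 - 39*m + 104
(2) = y^4 - 4*y^3 - 19*y^2 + 46*y + 120
(3) = v^4 - 2*v^3 - 31*v^2 + 32*v + 60
(4) = -q^5 - 2*q^4 + q^3 + 2*q^2 + 2*q + 4
(5) = 0.759*r^5 + 0.6858*r^4 - 2.3116*r^3 - 1.7318*r^2 - 2.0268*r - 0.67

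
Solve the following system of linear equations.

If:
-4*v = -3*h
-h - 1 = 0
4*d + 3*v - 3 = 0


Then:
d = 21/16
h = -1
v = -3/4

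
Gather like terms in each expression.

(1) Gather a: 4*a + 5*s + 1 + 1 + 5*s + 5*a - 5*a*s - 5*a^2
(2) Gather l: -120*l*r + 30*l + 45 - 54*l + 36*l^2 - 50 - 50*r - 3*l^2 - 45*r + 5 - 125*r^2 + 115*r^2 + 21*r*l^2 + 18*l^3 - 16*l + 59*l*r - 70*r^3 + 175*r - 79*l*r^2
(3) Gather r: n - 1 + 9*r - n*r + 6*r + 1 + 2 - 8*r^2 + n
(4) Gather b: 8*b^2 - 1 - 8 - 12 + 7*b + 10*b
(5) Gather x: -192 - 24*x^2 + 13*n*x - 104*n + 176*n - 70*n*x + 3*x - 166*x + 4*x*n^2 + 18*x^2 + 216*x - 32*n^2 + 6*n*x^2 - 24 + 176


(1) = -5*a^2 + a*(9 - 5*s) + 10*s + 2
(2) = 18*l^3 + l^2*(21*r + 33) + l*(-79*r^2 - 61*r - 40) - 70*r^3 - 10*r^2 + 80*r
(3) = 2*n - 8*r^2 + r*(15 - n) + 2
(4) = 8*b^2 + 17*b - 21
(5) = -32*n^2 + 72*n + x^2*(6*n - 6) + x*(4*n^2 - 57*n + 53) - 40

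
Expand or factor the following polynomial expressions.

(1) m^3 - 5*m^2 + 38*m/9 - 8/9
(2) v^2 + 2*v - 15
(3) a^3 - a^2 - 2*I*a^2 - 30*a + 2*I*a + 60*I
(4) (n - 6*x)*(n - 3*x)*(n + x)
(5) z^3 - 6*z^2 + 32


(1) = (m - 4)*(m - 2/3)*(m - 1/3)
(2) = (v - 3)*(v + 5)
(3) = (a - 6)*(a + 5)*(a - 2*I)
(4) = n^3 - 8*n^2*x + 9*n*x^2 + 18*x^3
(5) = (z - 4)^2*(z + 2)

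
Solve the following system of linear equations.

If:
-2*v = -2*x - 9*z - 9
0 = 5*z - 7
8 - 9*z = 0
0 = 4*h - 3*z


Then:
No Solution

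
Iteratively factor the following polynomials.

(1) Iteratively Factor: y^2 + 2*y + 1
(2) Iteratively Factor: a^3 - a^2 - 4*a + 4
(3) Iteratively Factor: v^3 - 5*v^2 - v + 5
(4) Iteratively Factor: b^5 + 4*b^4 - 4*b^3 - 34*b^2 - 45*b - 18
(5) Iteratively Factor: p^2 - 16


(1) = (y + 1)*(y + 1)
(2) = (a + 2)*(a^2 - 3*a + 2) = (a - 2)*(a + 2)*(a - 1)
(3) = (v - 5)*(v^2 - 1) = (v - 5)*(v - 1)*(v + 1)
(4) = (b + 3)*(b^4 + b^3 - 7*b^2 - 13*b - 6) = (b - 3)*(b + 3)*(b^3 + 4*b^2 + 5*b + 2) = (b - 3)*(b + 1)*(b + 3)*(b^2 + 3*b + 2) = (b - 3)*(b + 1)^2*(b + 3)*(b + 2)
(5) = (p + 4)*(p - 4)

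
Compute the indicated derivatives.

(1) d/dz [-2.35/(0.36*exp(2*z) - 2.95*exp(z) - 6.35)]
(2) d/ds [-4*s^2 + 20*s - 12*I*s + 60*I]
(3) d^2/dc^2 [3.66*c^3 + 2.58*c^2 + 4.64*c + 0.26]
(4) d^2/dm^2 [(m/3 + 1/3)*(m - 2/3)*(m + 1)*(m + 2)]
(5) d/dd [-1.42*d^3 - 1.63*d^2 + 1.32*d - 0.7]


(1) = (1.692*exp(z) - 6.9325)*exp(z)/(-0.36*exp(2*z) + 2.95*exp(z) + 6.35)^2
(2) = -8*s + 20 - 12*I
(3) = 21.96*c + 5.16
(4) = 4*m^2 + 20*m/3 + 14/9
(5) = -4.26*d^2 - 3.26*d + 1.32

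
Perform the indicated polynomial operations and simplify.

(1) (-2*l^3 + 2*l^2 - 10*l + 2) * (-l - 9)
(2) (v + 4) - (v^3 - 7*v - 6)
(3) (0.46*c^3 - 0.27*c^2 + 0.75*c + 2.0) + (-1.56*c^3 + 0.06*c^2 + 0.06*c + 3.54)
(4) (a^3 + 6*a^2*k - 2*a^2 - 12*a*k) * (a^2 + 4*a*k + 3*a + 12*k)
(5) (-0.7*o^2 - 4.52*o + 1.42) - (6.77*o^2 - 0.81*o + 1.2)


(1) = 2*l^4 + 16*l^3 - 8*l^2 + 88*l - 18
(2) = -v^3 + 8*v + 10
(3) = -1.1*c^3 - 0.21*c^2 + 0.81*c + 5.54
(4) = a^5 + 10*a^4*k + a^4 + 24*a^3*k^2 + 10*a^3*k - 6*a^3 + 24*a^2*k^2 - 60*a^2*k - 144*a*k^2
(5) = -7.47*o^2 - 3.71*o + 0.22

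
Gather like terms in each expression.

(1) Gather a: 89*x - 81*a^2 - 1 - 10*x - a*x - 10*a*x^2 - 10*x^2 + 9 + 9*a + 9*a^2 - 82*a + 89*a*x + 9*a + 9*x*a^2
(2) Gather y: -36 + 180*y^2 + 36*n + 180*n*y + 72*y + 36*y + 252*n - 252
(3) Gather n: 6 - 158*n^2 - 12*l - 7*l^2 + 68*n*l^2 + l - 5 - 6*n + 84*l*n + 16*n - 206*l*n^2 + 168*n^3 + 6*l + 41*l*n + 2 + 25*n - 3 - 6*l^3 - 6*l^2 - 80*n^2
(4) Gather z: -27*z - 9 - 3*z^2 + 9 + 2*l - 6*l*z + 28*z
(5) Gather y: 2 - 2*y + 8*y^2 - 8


(1) = a^2*(9*x - 72) + a*(-10*x^2 + 88*x - 64) - 10*x^2 + 79*x + 8
(2) = 288*n + 180*y^2 + y*(180*n + 108) - 288
(3) = -6*l^3 - 13*l^2 - 5*l + 168*n^3 + n^2*(-206*l - 238) + n*(68*l^2 + 125*l + 35)
(4) = 2*l - 3*z^2 + z*(1 - 6*l)
(5) = 8*y^2 - 2*y - 6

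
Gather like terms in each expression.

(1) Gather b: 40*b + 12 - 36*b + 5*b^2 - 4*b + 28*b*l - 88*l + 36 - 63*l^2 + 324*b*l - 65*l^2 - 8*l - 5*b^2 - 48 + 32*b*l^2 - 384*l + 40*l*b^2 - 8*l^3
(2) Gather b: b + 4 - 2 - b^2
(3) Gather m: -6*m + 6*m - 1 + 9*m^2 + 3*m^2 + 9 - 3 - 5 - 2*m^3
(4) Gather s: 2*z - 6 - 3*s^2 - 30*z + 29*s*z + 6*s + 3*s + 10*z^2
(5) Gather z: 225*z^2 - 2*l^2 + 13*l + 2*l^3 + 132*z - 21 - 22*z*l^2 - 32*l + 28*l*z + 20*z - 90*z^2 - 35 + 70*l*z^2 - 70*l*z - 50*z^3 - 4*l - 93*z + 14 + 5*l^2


(1) = 40*b^2*l + b*(32*l^2 + 352*l) - 8*l^3 - 128*l^2 - 480*l
(2) = -b^2 + b + 2
(3) = -2*m^3 + 12*m^2
(4) = -3*s^2 + s*(29*z + 9) + 10*z^2 - 28*z - 6
(5) = 2*l^3 + 3*l^2 - 23*l - 50*z^3 + z^2*(70*l + 135) + z*(-22*l^2 - 42*l + 59) - 42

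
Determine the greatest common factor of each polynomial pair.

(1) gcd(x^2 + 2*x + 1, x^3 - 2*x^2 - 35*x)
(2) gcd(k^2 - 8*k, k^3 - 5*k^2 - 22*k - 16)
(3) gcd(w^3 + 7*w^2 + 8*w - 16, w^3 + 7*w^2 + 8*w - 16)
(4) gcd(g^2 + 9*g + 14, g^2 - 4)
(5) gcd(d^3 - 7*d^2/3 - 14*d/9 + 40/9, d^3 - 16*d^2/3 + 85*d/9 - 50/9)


(1) = gcd((x + 1)^2, x*(x - 7)*(x + 5)) = 1
(2) = k - 8
(3) = gcd((w - 1)*(w + 4)^2, (w - 1)*(w + 4)^2) = w^3 + 7*w^2 + 8*w - 16
(4) = g + 2
(5) = gcd((d - 2)*(d - 5/3)*(d + 4/3), (d - 2)*(d - 5/3)^2) = d^2 - 11*d/3 + 10/3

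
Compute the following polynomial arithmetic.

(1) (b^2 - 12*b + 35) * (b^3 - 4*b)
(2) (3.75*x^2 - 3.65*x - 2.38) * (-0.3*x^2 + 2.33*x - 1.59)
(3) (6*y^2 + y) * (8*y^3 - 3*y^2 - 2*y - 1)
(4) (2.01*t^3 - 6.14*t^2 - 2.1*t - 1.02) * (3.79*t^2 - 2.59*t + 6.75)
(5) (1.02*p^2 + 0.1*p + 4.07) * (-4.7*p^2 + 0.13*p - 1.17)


(1) = b^5 - 12*b^4 + 31*b^3 + 48*b^2 - 140*b
(2) = -1.125*x^4 + 9.8325*x^3 - 13.753*x^2 + 0.2581*x + 3.7842
(3) = 48*y^5 - 10*y^4 - 15*y^3 - 8*y^2 - y
(4) = 7.6179*t^5 - 28.4765*t^4 + 21.5111*t^3 - 39.8718*t^2 - 11.5332*t - 6.885
(5) = -4.794*p^4 - 0.3374*p^3 - 20.3094*p^2 + 0.4121*p - 4.7619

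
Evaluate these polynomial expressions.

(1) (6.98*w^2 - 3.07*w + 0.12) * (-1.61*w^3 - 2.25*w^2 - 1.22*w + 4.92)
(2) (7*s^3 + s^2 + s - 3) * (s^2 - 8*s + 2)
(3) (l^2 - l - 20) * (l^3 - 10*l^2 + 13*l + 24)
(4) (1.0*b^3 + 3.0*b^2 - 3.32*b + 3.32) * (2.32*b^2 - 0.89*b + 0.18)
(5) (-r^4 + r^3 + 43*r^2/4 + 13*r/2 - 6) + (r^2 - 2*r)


(1) = -11.2378*w^5 - 10.7623*w^4 - 1.8013*w^3 + 37.817*w^2 - 15.2508*w + 0.5904
(2) = 7*s^5 - 55*s^4 + 7*s^3 - 9*s^2 + 26*s - 6
(3) = l^5 - 11*l^4 + 3*l^3 + 211*l^2 - 284*l - 480
(4) = 2.32*b^5 + 6.07*b^4 - 10.1924*b^3 + 11.1972*b^2 - 3.5524*b + 0.5976
(5) = -r^4 + r^3 + 47*r^2/4 + 9*r/2 - 6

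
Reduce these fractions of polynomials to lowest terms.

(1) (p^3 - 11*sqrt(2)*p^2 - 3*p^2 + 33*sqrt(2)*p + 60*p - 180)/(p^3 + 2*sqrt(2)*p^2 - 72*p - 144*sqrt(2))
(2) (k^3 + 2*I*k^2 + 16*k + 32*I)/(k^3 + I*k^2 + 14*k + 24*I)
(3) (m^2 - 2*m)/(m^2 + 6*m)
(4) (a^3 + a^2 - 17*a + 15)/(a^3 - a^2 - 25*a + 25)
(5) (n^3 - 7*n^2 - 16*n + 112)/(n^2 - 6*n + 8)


(1) = (p^2 + p*(-5*sqrt(2) - 3) + 15*sqrt(2))/(p^2 + 8*sqrt(2)*p + 24)
(2) = (k + 4*I)/(k + 3*I)
(3) = (m - 2)/(m + 6)
(4) = (a - 3)/(a - 5)
(5) = (n^2 - 3*n - 28)/(n - 2)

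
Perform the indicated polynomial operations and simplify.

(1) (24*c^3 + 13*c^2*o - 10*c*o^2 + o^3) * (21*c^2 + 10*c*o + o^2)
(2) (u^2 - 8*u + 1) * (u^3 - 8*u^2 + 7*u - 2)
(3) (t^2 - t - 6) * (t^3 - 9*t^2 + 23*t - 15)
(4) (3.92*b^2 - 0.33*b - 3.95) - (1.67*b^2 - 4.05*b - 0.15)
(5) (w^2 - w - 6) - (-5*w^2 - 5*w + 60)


(1) = 504*c^5 + 513*c^4*o - 56*c^3*o^2 - 66*c^2*o^3 + o^5
(2) = u^5 - 16*u^4 + 72*u^3 - 66*u^2 + 23*u - 2
(3) = t^5 - 10*t^4 + 26*t^3 + 16*t^2 - 123*t + 90
(4) = 2.25*b^2 + 3.72*b - 3.8
(5) = 6*w^2 + 4*w - 66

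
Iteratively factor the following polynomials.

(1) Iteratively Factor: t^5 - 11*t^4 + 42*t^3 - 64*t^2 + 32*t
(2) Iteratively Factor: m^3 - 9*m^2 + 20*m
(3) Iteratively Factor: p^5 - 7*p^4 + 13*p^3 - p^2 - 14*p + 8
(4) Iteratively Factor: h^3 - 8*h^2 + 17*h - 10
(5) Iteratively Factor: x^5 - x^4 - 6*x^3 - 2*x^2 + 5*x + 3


(1) = (t - 2)*(t^4 - 9*t^3 + 24*t^2 - 16*t) = (t - 4)*(t - 2)*(t^3 - 5*t^2 + 4*t) = t*(t - 4)*(t - 2)*(t^2 - 5*t + 4) = t*(t - 4)^2*(t - 2)*(t - 1)
(2) = (m - 5)*(m^2 - 4*m) = (m - 5)*(m - 4)*(m)
(3) = (p - 2)*(p^4 - 5*p^3 + 3*p^2 + 5*p - 4) = (p - 4)*(p - 2)*(p^3 - p^2 - p + 1) = (p - 4)*(p - 2)*(p + 1)*(p^2 - 2*p + 1) = (p - 4)*(p - 2)*(p - 1)*(p + 1)*(p - 1)
(4) = (h - 2)*(h^2 - 6*h + 5) = (h - 2)*(h - 1)*(h - 5)
(5) = (x + 1)*(x^4 - 2*x^3 - 4*x^2 + 2*x + 3) = (x + 1)^2*(x^3 - 3*x^2 - x + 3) = (x - 1)*(x + 1)^2*(x^2 - 2*x - 3) = (x - 3)*(x - 1)*(x + 1)^2*(x + 1)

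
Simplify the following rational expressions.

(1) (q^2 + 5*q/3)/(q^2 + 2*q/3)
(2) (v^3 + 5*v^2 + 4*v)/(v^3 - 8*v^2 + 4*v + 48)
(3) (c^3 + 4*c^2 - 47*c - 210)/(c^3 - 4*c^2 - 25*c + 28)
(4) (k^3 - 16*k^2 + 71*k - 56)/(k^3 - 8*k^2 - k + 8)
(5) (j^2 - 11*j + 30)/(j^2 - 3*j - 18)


(1) = (3*q + 5)/(3*q + 2)
(2) = (v^3 + 5*v^2 + 4*v)/(v^3 - 8*v^2 + 4*v + 48)
(3) = (c^2 + 11*c + 30)/(c^2 + 3*c - 4)
(4) = (k - 7)/(k + 1)
(5) = (j - 5)/(j + 3)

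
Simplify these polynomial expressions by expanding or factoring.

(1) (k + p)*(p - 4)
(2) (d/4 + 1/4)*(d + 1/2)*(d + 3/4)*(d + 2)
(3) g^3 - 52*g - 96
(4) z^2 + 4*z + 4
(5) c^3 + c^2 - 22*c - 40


(1) = k*p - 4*k + p^2 - 4*p
(2) = d^4/4 + 17*d^3/16 + 49*d^2/32 + 29*d/32 + 3/16
(3) = (g - 8)*(g + 2)*(g + 6)
(4) = (z + 2)^2
(5) = (c - 5)*(c + 2)*(c + 4)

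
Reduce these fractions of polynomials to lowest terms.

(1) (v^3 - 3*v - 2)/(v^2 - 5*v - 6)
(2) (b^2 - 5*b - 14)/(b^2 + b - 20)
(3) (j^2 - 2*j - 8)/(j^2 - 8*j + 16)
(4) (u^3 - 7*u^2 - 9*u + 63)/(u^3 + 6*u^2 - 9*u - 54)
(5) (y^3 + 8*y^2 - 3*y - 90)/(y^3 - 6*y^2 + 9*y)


(1) = (v^2 - v - 2)/(v - 6)
(2) = (b^2 - 5*b - 14)/(b^2 + b - 20)
(3) = (j + 2)/(j - 4)
(4) = (u - 7)/(u + 6)
(5) = (y^2 + 11*y + 30)/(y^2 - 3*y)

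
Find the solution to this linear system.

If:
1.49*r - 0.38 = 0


Then:
r = 0.26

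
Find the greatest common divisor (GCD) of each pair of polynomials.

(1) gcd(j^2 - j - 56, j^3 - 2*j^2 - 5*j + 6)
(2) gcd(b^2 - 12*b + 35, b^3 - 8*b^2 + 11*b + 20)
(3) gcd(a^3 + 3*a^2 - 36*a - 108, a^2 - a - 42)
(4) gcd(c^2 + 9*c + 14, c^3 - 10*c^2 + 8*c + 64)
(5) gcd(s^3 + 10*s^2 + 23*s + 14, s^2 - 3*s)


(1) = 1
(2) = gcd((b - 7)*(b - 5), (b - 5)*(b - 4)*(b + 1)) = b - 5
(3) = gcd((a - 6)*(a + 3)*(a + 6), (a - 7)*(a + 6)) = a + 6
(4) = c + 2
(5) = gcd((s + 1)*(s + 2)*(s + 7), s*(s - 3)) = 1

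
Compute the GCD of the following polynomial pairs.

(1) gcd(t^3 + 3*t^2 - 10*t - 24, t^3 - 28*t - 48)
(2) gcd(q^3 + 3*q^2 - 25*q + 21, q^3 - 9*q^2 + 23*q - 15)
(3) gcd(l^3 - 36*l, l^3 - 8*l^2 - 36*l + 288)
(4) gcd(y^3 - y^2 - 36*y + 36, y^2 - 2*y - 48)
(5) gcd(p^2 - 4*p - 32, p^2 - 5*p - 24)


(1) = gcd((t - 3)*(t + 2)*(t + 4), (t - 6)*(t + 2)*(t + 4)) = t^2 + 6*t + 8
(2) = q^2 - 4*q + 3
(3) = l^2 - 36
(4) = y + 6
(5) = gcd((p - 8)*(p + 4), (p - 8)*(p + 3)) = p - 8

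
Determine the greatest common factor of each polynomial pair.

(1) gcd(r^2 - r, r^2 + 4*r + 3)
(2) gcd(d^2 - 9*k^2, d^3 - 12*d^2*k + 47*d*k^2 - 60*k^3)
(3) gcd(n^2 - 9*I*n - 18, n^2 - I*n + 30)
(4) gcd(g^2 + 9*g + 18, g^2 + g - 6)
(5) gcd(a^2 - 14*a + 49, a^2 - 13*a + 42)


(1) = 1
(2) = d - 3*k
(3) = gcd((n - 6*I)*(n - 3*I), (n - 6*I)*(n + 5*I)) = n - 6*I
(4) = gcd((g + 3)*(g + 6), (g - 2)*(g + 3)) = g + 3
(5) = a - 7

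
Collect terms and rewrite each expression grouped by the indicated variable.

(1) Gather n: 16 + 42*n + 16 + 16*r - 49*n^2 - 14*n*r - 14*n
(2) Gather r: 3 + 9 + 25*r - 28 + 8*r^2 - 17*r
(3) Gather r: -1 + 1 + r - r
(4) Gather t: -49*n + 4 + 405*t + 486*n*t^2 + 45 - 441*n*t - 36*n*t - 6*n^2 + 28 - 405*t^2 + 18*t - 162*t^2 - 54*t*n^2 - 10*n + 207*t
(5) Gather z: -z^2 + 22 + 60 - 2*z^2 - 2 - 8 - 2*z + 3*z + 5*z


(1) = -49*n^2 + n*(28 - 14*r) + 16*r + 32
(2) = 8*r^2 + 8*r - 16
(3) = 0
(4) = -6*n^2 - 59*n + t^2*(486*n - 567) + t*(-54*n^2 - 477*n + 630) + 77
(5) = -3*z^2 + 6*z + 72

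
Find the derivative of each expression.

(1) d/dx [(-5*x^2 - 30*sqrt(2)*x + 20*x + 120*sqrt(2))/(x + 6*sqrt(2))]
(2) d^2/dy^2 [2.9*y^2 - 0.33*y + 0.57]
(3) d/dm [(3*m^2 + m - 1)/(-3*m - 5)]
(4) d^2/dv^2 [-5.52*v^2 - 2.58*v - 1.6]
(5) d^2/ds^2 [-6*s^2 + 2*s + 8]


(1) = -5
(2) = 5.80000000000000
(3) = (-9*m^2 - 30*m - 8)/(9*m^2 + 30*m + 25)
(4) = -11.0400000000000
(5) = -12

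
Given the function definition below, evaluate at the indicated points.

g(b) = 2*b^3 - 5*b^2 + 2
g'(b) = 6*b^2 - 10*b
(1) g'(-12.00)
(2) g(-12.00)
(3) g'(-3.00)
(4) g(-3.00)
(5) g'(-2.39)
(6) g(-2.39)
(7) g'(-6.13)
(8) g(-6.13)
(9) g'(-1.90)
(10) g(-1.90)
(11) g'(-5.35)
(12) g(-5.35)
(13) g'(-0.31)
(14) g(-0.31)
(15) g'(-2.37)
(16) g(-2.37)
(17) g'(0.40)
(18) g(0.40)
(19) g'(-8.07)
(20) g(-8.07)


(1) = 984.00
(2) = -4174.00
(3) = 84.00
(4) = -97.00
(5) = 58.17
(6) = -53.86
(7) = 286.76
(8) = -646.58
(9) = 40.66
(10) = -29.77
(11) = 225.23
(12) = -447.37
(13) = 3.68
(14) = 1.46
(15) = 57.40
(16) = -52.71
(17) = -3.04
(18) = 1.33
(19) = 471.45
(20) = -1374.74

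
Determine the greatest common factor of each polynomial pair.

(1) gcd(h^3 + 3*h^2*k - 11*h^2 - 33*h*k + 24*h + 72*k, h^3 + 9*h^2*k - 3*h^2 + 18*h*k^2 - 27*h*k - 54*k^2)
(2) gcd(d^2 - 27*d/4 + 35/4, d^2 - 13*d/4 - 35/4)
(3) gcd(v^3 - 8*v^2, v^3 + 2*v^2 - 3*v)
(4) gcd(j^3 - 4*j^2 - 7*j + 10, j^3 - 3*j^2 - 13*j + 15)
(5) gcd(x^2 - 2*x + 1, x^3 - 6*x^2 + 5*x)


(1) = gcd((h - 8)*(h - 3)*(h + 3*k), (h - 3)*(h + 3*k)*(h + 6*k)) = h^2 + 3*h*k - 3*h - 9*k
(2) = d - 5
(3) = gcd(v^2*(v - 8), v*(v - 1)*(v + 3)) = v
(4) = j^2 - 6*j + 5
(5) = x - 1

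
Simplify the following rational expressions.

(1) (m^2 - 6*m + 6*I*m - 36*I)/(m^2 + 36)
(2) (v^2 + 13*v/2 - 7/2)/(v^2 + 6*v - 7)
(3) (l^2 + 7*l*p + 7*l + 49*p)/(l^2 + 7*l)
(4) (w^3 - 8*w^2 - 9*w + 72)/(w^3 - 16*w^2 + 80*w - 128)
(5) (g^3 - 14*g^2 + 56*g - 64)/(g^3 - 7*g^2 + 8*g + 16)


(1) = (m - 6)/(m - 6*I)
(2) = (2*v - 1)/(2*v - 2)
(3) = (l + 7*p)/l
(4) = (w^2 - 9)/(w^2 - 8*w + 16)
(5) = (g^2 - 10*g + 16)/(g^2 - 3*g - 4)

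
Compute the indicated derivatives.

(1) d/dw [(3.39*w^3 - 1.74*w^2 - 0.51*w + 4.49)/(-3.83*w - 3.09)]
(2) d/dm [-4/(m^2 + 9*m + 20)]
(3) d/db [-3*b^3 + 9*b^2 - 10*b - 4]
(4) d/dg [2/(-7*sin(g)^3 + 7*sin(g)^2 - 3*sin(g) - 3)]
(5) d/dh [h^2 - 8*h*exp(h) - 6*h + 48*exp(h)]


(1) = (-25.9674*w^3 - 24.7611*w^2 + 10.7532*w + 18.7726)/(14.6689*w^2 + 23.6694*w + 9.5481)
(2) = 4*(2*m + 9)/(m^2 + 9*m + 20)^2
(3) = -9*b^2 + 18*b - 10
(4) = 2*(21*sin(g)^2 - 14*sin(g) + 3)*cos(g)/(7*sin(g)^3 - 7*sin(g)^2 + 3*sin(g) + 3)^2
(5) = -8*h*exp(h) + 2*h + 40*exp(h) - 6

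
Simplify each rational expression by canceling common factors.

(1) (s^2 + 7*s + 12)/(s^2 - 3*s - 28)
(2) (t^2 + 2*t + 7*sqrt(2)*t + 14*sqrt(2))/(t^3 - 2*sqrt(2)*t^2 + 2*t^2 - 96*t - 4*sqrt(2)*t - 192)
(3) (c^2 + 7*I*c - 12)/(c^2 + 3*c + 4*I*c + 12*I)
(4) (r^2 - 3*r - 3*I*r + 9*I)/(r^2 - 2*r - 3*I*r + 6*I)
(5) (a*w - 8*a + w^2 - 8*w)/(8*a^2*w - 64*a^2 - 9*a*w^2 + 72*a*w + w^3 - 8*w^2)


(1) = (s + 3)/(s - 7)
(2) = (t + 7*sqrt(2))/(t^2 - 2*sqrt(2)*t - 96)
(3) = (c + 3*I)/(c + 3)
(4) = (r - 3)/(r - 2)
(5) = (a + w)/(8*a^2 - 9*a*w + w^2)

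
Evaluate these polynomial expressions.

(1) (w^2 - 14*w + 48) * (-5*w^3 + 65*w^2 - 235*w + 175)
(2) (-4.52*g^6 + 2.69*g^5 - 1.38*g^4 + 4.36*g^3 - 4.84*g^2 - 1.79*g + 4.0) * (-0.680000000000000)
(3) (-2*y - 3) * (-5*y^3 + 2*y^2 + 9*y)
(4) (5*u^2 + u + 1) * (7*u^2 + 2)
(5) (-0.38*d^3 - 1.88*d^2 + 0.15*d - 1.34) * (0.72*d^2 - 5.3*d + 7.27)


(1) = -5*w^5 + 135*w^4 - 1385*w^3 + 6585*w^2 - 13730*w + 8400
(2) = 3.0736*g^6 - 1.8292*g^5 + 0.9384*g^4 - 2.9648*g^3 + 3.2912*g^2 + 1.2172*g - 2.72
(3) = 10*y^4 + 11*y^3 - 24*y^2 - 27*y
(4) = 35*u^4 + 7*u^3 + 17*u^2 + 2*u + 2
(5) = -0.2736*d^5 + 0.6604*d^4 + 7.3094*d^3 - 15.4274*d^2 + 8.1925*d - 9.7418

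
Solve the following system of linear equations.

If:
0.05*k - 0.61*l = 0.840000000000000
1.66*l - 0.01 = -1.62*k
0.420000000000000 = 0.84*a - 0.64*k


Then:
a = 1.50
k = 1.31
l = -1.27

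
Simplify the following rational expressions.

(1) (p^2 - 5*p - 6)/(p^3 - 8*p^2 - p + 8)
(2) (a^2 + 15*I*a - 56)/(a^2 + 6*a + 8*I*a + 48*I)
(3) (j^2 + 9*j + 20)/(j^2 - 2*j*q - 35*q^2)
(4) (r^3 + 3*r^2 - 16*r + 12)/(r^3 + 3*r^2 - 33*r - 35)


(1) = (p - 6)/(p^2 - 9*p + 8)
(2) = (a + 7*I)/(a + 6)
(3) = (-j^2 - 9*j - 20)/(-j^2 + 2*j*q + 35*q^2)
(4) = (r^3 + 3*r^2 - 16*r + 12)/(r^3 + 3*r^2 - 33*r - 35)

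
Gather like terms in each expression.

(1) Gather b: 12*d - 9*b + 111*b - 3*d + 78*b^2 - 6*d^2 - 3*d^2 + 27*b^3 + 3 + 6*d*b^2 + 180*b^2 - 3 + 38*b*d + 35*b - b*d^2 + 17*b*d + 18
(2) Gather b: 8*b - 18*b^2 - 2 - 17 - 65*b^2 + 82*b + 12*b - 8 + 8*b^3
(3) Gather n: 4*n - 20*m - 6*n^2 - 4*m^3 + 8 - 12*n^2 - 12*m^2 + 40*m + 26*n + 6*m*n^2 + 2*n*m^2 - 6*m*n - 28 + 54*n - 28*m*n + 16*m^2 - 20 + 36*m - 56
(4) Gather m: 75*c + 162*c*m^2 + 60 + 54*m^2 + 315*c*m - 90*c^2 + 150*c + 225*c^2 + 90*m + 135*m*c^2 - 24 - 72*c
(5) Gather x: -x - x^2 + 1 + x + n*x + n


(1) = 27*b^3 + b^2*(6*d + 258) + b*(-d^2 + 55*d + 137) - 9*d^2 + 9*d + 18
(2) = 8*b^3 - 83*b^2 + 102*b - 27
(3) = -4*m^3 + 4*m^2 + 56*m + n^2*(6*m - 18) + n*(2*m^2 - 34*m + 84) - 96
(4) = 135*c^2 + 153*c + m^2*(162*c + 54) + m*(135*c^2 + 315*c + 90) + 36
(5) = n*x + n - x^2 + 1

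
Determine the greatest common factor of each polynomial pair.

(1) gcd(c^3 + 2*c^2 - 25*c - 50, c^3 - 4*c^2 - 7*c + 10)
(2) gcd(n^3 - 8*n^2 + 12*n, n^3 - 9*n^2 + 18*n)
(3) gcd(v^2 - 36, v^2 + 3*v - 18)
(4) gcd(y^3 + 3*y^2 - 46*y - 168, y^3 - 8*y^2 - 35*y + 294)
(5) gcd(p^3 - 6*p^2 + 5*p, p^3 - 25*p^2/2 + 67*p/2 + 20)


(1) = gcd((c - 5)*(c + 2)*(c + 5), (c - 5)*(c - 1)*(c + 2)) = c^2 - 3*c - 10
(2) = n^2 - 6*n
(3) = gcd((v - 6)*(v + 6), (v - 3)*(v + 6)) = v + 6
(4) = y^2 - y - 42
(5) = p - 5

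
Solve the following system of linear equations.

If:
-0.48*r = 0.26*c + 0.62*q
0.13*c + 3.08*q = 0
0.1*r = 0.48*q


Then:
c = 0.00
q = 0.00
r = 0.00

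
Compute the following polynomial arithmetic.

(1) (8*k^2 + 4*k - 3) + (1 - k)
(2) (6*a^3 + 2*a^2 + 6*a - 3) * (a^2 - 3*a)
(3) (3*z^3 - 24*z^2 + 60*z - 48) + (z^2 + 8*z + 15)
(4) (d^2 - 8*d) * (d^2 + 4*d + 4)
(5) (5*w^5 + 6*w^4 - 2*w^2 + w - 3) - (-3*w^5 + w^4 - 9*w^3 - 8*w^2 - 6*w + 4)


(1) = 8*k^2 + 3*k - 2
(2) = 6*a^5 - 16*a^4 - 21*a^2 + 9*a
(3) = 3*z^3 - 23*z^2 + 68*z - 33
(4) = d^4 - 4*d^3 - 28*d^2 - 32*d
(5) = 8*w^5 + 5*w^4 + 9*w^3 + 6*w^2 + 7*w - 7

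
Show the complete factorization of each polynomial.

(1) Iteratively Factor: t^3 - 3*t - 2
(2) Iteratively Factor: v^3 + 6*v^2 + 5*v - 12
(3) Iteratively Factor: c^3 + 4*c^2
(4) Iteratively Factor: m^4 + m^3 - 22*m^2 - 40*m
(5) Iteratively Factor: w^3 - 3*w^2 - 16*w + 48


(1) = (t + 1)*(t^2 - t - 2) = (t - 2)*(t + 1)*(t + 1)
(2) = (v + 4)*(v^2 + 2*v - 3) = (v + 3)*(v + 4)*(v - 1)
(3) = (c)*(c^2 + 4*c) = c*(c + 4)*(c)
(4) = (m - 5)*(m^3 + 6*m^2 + 8*m) = m*(m - 5)*(m^2 + 6*m + 8) = m*(m - 5)*(m + 4)*(m + 2)
(5) = (w - 4)*(w^2 + w - 12) = (w - 4)*(w - 3)*(w + 4)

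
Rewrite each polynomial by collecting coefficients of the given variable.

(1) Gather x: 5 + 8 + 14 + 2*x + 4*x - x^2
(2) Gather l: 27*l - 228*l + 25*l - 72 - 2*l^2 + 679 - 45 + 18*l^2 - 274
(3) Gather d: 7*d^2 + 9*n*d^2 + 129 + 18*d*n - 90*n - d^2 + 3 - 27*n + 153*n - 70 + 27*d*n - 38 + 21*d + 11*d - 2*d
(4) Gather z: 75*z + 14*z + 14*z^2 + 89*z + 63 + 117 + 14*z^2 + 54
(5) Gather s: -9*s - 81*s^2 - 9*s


(1) = -x^2 + 6*x + 27
(2) = 16*l^2 - 176*l + 288
(3) = d^2*(9*n + 6) + d*(45*n + 30) + 36*n + 24
(4) = 28*z^2 + 178*z + 234
(5) = -81*s^2 - 18*s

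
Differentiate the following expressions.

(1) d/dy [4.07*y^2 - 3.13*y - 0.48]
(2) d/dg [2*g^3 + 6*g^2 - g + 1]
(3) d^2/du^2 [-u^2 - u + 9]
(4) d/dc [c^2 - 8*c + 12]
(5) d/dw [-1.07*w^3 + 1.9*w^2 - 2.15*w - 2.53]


(1) = 8.14*y - 3.13
(2) = 6*g^2 + 12*g - 1
(3) = -2
(4) = 2*c - 8
(5) = -3.21*w^2 + 3.8*w - 2.15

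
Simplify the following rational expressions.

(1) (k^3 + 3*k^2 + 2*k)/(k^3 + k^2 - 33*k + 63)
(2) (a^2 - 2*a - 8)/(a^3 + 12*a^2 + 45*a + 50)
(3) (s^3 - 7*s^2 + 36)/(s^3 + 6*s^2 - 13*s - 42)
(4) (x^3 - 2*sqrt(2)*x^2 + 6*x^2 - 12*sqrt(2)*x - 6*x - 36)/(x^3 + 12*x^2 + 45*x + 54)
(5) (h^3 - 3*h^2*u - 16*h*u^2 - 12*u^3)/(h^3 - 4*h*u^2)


(1) = (k^3 + 3*k^2 + 2*k)/(k^3 + k^2 - 33*k + 63)
(2) = (a - 4)/(a^2 + 10*a + 25)
(3) = (s - 6)/(s + 7)
(4) = (x^2 - 2*sqrt(2)*x - 6)/(x^2 + 6*x + 9)
(5) = (-h^2 + 5*h*u + 6*u^2)/(-h^2 + 2*h*u)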